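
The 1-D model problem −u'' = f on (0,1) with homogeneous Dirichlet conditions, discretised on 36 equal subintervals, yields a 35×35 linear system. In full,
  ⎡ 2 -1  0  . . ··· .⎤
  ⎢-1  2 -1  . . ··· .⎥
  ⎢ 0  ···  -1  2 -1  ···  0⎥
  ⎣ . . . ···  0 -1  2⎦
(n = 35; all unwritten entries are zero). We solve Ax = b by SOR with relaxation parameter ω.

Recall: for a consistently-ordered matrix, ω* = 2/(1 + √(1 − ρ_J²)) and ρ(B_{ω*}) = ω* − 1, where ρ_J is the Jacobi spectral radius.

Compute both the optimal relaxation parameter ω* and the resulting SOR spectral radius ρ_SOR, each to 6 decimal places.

ρ_J = max_k |cos(kπ/36)| = cos(π/36) = 0.996195
1 − cos²(π/36) = sin²(π/36) ⇒ √(1−ρ_J²) = sin(π/36) = 0.0871557.
ω* = 2 / (1 + 0.0871557) = 2 / 1.0871557 ≈ 1.839663.
ρ_SOR = ω* − 1 ≈ 0.839663.

ω* = 1.839663, ρ_SOR = 0.839663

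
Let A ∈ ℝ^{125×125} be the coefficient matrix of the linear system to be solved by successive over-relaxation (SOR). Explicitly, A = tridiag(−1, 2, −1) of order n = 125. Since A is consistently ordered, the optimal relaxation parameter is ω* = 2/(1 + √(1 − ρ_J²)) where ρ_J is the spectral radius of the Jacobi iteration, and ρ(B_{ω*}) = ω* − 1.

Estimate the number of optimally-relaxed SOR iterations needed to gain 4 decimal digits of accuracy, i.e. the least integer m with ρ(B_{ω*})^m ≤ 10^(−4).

m = 185

spectrum of D⁻¹(L+U) = {cos(kπ/126) : 1≤k≤125}; ρ_J = cos(π/126) = 0.9996892.
√(1 − cos²(π/126)) = sin(π/126) ≈ 0.0249307.
ω* = 2 / (1 + 0.0249307) = 2 / 1.0249307 ≈ 1.9513514.
and ρ(B_{ω*}) = 1.9513514 − 1 = 0.9513514.
ρ_SOR^m ≤ 10^(−4) ⇔ m ≥ 4·ln10/(−ln 0.9513514) = 9.21034/0.0498718 = 184.680; m = ⌈184.680⌉ = 185.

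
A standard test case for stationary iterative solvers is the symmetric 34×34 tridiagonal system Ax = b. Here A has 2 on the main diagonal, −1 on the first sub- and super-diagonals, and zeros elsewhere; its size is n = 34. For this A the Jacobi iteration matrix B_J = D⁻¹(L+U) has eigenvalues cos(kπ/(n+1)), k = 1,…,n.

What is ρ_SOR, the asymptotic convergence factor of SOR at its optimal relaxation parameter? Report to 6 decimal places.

[ρ_J] n=34: ρ(B_J) = cos(π/(n+1)) = cos(π/35) = 0.995974.
√(1 − cos²(π/35)) = sin(π/35) ≈ 0.0896393.
[ω*] 2 ÷ (1 + 0.0896393) = 2 ÷ 1.0896393 = 1.835470.
ρ(B_{ω*}) = ω*−1 = 0.835470

ρ_SOR = 0.835470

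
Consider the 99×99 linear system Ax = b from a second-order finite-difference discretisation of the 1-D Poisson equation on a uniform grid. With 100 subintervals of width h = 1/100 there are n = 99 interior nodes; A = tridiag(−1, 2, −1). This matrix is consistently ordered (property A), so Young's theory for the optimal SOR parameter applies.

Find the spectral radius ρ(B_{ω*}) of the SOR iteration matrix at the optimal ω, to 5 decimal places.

ρ_SOR = 0.93909

n=99: λ(B_J) = 1 − λ(A)/2 = cos(kπ/100); k=1 gives ρ_J = 0.99951.
√(1−ρ_J²) = |sin(π/100)| = 0.031411
[ω*] 2 ÷ (1 + 0.031411) = 2 ÷ 1.031411 = 1.93909.
[ρ_SOR] ω* − 1 = 0.93909.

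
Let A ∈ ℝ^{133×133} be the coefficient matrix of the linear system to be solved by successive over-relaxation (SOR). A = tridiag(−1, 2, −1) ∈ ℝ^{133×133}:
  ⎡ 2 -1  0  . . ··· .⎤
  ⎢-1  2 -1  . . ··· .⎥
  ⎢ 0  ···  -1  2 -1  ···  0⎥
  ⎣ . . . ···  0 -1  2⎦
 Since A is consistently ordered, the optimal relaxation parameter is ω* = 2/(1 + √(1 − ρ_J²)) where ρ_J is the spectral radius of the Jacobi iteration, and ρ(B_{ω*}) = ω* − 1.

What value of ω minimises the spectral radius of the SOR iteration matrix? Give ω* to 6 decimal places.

spectrum of D⁻¹(L+U) = {cos(kπ/134) : 1≤k≤133}; ρ_J = cos(π/134) = 0.999725.
√(1−ρ_J²) = |sin(π/134)| = 0.0234426
Then 2/(1+√(1−ρ_J²)) = 2/(1+0.0234426); ω* = 2/1.0234426 = 1.954189.
ρ_SOR = ω* − 1 ≈ 0.954189.

ω* = 1.954189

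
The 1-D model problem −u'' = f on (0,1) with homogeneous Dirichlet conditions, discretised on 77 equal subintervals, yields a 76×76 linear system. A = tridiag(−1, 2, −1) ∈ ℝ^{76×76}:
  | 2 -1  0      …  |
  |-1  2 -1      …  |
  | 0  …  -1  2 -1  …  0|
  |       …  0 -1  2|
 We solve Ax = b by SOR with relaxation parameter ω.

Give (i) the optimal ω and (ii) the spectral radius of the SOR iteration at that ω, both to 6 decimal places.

ω* = 1.921620, ρ_SOR = 0.921620

½·tridiag(1,0,1) at n=76: λ_k = cos(kπ/77); max |λ| at k=1 ⇒ ρ_J = cos(π/77) ≈ 0.999168.
√(1−ρ_J²) = |sin(π/77)| = 0.0407886
Young: ω* = 2/(1+√(1−ρ_J²)) = 2/(1+0.0407886) = 2/1.0407886 = 1.921620.
[ρ_SOR] ω* − 1 = 0.921620.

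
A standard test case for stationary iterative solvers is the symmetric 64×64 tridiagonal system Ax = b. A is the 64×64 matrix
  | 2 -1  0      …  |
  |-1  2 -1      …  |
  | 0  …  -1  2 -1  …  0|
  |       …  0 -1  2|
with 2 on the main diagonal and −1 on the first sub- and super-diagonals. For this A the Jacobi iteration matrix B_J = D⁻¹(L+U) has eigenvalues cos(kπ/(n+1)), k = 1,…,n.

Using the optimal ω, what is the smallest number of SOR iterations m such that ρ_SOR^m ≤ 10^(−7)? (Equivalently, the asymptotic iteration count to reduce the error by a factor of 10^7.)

n=64: λ(B_J) = 1 − λ(A)/2 = cos(kπ/65); k=1 gives ρ_J = 0.9988322.
1 − cos²(π/65) = sin²(π/65) ⇒ √(1−ρ_J²) = sin(π/65) = 0.0483134.
Young: ω* = 2/(1+√(1−ρ_J²)) = 2/(1+0.0483134) = 2/1.0483134 = 1.9078264.
Hence ρ(B_{ω*}) = 1.9078264 − 1 = 0.9078264.
m ≥ 7·ln10 / (−ln 0.9078264) = 166.678; smallest integer m = 167.

m = 167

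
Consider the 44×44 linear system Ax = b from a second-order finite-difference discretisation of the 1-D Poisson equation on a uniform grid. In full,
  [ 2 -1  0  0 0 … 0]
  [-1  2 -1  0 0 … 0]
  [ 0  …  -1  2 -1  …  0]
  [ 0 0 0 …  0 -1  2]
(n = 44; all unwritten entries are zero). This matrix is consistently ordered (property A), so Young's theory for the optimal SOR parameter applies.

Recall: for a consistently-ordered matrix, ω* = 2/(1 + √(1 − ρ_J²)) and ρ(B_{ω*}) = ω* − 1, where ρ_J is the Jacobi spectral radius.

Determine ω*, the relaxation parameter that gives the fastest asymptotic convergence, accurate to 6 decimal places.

ρ_J = max_k |cos(kπ/45)| = cos(π/45) = 0.997564
root = sin(π/45) = 0.0697565  (since 1−cos² = sin²).
Young: ω* = 2/(1+√(1−ρ_J²)) = 2/(1+0.0697565) = 2/1.0697565 = 1.869584.
ρ_SOR = ω* − 1 ≈ 0.869584.

ω* = 1.869584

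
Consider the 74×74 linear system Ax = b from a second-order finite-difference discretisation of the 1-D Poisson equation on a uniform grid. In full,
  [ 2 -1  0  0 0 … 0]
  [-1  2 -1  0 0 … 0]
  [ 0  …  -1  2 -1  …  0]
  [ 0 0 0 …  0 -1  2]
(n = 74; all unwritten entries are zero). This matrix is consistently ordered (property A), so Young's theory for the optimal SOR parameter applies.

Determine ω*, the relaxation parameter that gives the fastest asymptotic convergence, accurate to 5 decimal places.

ω* = 1.91961

n=74: λ(B_J) = 1 − λ(A)/2 = cos(kπ/75); k=1 gives ρ_J = 0.99912.
root = sin(π/75) = 0.041876  (since 1−cos² = sin²).
Young: ω* = 2/(1+√(1−ρ_J²)) = 2/(1+0.041876) = 2/1.041876 = 1.91961.
ρ_SOR = ω* − 1 ≈ 0.91961.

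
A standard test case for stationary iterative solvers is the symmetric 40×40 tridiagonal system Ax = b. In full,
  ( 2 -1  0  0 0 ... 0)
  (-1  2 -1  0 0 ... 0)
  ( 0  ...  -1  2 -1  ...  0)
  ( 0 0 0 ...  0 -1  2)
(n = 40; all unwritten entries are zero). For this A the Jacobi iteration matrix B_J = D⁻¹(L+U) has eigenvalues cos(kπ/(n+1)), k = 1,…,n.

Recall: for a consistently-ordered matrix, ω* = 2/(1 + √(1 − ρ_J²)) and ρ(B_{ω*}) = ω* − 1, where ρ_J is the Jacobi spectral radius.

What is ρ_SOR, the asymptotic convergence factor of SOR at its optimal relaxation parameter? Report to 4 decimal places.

[ρ_J] n=40: ρ(B_J) = cos(π/(n+1)) = cos(π/41) = 0.9971.
√(1−ρ_J²) = |sin(π/41)| = 0.07655
Young: ω* = 2/(1+√(1−ρ_J²)) = 2/(1+0.07655) = 2/1.07655 = 1.8578.
ρ_SOR = ω* − 1 ≈ 0.8578.

ρ_SOR = 0.8578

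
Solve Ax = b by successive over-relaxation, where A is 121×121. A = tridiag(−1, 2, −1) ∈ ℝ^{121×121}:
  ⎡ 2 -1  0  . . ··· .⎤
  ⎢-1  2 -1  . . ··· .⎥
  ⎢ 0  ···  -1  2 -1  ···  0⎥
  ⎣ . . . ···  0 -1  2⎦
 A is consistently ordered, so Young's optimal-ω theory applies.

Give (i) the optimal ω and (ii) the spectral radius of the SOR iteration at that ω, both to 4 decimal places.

ω* = 1.9498, ρ_SOR = 0.9498

ρ_J = max_k |cos(kπ/122)| = cos(π/122) = 0.9997
root = sin(π/122) = 0.02575  (since 1−cos² = sin²).
ω* = 2/(1 + 0.02575) = 2/1.02575 = 1.9498.
ρ_SOR = ω* − 1 = 1.9498 − 1 = 0.9498.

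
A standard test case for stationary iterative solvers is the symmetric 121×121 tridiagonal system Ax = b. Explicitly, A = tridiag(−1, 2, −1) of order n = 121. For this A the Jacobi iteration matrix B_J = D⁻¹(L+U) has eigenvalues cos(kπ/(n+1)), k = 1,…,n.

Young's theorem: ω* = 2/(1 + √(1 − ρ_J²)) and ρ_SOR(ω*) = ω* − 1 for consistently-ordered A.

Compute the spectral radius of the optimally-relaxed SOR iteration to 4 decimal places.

½·tridiag(1,0,1) at n=121: λ_k = cos(kπ/122); max |λ| at k=1 ⇒ ρ_J = cos(π/122) ≈ 0.9997.
1 − cos²(π/122) = sin²(π/122) ⇒ √(1−ρ_J²) = sin(π/122) = 0.02575.
ω* = 2/(1+0.02575) = 1.9498
ρ_SOR = ω* − 1 ≈ 0.9498.

ρ_SOR = 0.9498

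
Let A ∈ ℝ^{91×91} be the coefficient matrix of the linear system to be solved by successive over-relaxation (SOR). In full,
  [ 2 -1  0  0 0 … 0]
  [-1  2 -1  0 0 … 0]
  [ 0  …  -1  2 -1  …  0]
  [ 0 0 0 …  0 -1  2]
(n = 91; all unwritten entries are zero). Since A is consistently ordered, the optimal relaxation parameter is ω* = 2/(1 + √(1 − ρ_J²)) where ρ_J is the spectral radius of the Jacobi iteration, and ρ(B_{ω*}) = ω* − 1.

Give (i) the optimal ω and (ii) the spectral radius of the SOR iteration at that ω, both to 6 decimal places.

n=91: λ(B_J) = 1 − λ(A)/2 = cos(kπ/92); k=1 gives ρ_J = 0.999417.
√(1−ρ_J²) = |sin(π/92)| = 0.0341411
So ω* = 2/1.0341411 = 1.933972 (Young).
ρ(B_{ω*}) = ω*−1 = 0.933972

ω* = 1.933972, ρ_SOR = 0.933972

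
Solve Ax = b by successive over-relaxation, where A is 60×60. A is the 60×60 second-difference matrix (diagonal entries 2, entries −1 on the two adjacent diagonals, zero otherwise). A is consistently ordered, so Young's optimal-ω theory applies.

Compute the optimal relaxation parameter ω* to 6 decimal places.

[ρ_J] n=60: ρ(B_J) = cos(π/(n+1)) = cos(π/61) = 0.998674.
1 − cos²(π/61) = sin²(π/61) ⇒ √(1−ρ_J²) = sin(π/61) = 0.0514788.
ω* = 2 / (1 + 0.0514788) = 2 / 1.0514788 ≈ 1.902083.
Hence ρ(B_{ω*}) = 1.902083 − 1 = 0.902083.

ω* = 1.902083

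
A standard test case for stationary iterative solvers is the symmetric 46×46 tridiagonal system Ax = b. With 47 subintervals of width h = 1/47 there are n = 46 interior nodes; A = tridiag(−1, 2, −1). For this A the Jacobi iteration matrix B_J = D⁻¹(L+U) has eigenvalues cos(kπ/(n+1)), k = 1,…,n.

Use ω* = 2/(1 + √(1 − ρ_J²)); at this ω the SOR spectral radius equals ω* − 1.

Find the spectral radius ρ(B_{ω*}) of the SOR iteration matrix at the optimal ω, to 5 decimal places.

ρ_SOR = 0.87478

[ρ_J] n=46: ρ(B_J) = cos(π/(n+1)) = cos(π/47) = 0.99777.
root = sin(π/47) = 0.066793  (since 1−cos² = sin²).
[ω*] 2 ÷ (1 + 0.066793) = 2 ÷ 1.066793 = 1.87478.
ρ_SOR = ω* − 1 = 1.87478 − 1 = 0.87478.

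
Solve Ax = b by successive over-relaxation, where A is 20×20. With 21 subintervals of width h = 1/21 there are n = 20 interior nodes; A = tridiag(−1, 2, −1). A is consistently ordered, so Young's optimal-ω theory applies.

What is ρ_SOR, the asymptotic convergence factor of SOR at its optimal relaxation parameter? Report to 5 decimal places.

ρ_SOR = 0.74058

[ρ_J] n=20: ρ(B_J) = cos(π/(n+1)) = cos(π/21) = 0.98883.
√(1−ρ_J²) simplifies to sin(π/21) = 0.149042.
Young: ω* = 2/(1+√(1−ρ_J²)) = 2/(1+0.149042) = 2/1.149042 = 1.74058.
ρ(B_{ω*}) = ω*−1 = 0.74058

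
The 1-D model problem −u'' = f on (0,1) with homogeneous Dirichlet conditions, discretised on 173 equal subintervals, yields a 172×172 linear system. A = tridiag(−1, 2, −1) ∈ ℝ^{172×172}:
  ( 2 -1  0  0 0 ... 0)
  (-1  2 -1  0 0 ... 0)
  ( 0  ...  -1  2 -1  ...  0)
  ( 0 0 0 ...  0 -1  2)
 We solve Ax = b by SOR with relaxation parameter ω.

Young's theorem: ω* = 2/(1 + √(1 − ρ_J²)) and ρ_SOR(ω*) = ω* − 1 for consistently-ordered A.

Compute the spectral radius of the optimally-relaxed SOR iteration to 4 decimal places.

spectrum of D⁻¹(L+U) = {cos(kπ/173) : 1≤k≤172}; ρ_J = cos(π/173) = 0.9998.
root = sin(π/173) = 0.01816  (since 1−cos² = sin²).
ω* = 2/(1 + 0.01816) = 2/1.01816 = 1.9643.
ρ_SOR = ω* − 1 ≈ 0.9643.

ρ_SOR = 0.9643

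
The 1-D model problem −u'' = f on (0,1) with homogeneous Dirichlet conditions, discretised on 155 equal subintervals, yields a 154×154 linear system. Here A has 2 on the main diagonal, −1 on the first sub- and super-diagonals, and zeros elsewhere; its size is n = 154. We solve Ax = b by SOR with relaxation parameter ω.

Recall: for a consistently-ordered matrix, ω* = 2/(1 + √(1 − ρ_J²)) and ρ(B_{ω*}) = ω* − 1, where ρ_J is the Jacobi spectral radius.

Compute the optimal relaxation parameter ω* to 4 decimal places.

spectrum of D⁻¹(L+U) = {cos(kπ/155) : 1≤k≤154}; ρ_J = cos(π/155) = 0.9998.
√(1−ρ_J²) simplifies to sin(π/155) = 0.02027.
Young: ω* = 2/(1+√(1−ρ_J²)) = 2/(1+0.02027) = 2/1.02027 = 1.9603.
and ρ(B_{ω*}) = 1.9603 − 1 = 0.9603.

ω* = 1.9603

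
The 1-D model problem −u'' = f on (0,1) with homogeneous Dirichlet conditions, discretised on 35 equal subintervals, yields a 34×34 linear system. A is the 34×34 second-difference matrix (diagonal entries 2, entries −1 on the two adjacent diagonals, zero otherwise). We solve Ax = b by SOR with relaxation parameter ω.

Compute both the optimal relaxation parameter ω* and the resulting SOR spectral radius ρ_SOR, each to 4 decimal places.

ω* = 1.8355, ρ_SOR = 0.8355

½·tridiag(1,0,1) at n=34: λ_k = cos(kπ/35); max |λ| at k=1 ⇒ ρ_J = cos(π/35) ≈ 0.9960.
√(1−ρ_J²) = |sin(π/35)| = 0.08964
ω* = 2 / (1 + 0.08964) = 2 / 1.08964 ≈ 1.8355.
Hence ρ(B_{ω*}) = 1.8355 − 1 = 0.8355.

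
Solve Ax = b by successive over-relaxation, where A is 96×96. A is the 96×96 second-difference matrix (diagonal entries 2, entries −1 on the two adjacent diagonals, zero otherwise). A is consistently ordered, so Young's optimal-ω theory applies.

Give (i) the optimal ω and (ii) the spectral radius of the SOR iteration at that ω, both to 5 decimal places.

B_J for the 96×96 system has eigenvalues cos(kπ/97); ρ_J = cos(π/97) = 0.99948.
√(1−ρ_J²) simplifies to sin(π/97) = 0.032382.
ω* = 2 / (1 + 0.032382) = 2 / 1.032382 ≈ 1.93727.
[ρ_SOR] ω* − 1 = 0.93727.

ω* = 1.93727, ρ_SOR = 0.93727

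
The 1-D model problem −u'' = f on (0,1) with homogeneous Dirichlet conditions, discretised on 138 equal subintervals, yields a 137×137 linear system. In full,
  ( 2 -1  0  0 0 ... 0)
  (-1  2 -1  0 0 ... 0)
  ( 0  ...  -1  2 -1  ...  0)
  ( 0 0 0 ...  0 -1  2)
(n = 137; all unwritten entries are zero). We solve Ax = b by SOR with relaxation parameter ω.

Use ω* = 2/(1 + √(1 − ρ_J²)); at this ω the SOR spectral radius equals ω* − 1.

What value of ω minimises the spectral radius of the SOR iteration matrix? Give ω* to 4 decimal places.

[ρ_J] n=137: ρ(B_J) = cos(π/(n+1)) = cos(π/138) = 0.9997.
√(1−ρ_J²) simplifies to sin(π/138) = 0.02276.
So ω* = 2/1.02276 = 1.9555 (Young).
ρ_SOR = ω* − 1 = 1.9555 − 1 = 0.9555.

ω* = 1.9555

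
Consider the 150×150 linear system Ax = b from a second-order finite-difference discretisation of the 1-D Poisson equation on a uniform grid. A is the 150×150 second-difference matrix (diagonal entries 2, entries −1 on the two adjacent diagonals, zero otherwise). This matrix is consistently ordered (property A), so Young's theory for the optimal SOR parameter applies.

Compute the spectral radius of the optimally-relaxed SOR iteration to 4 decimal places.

ρ_SOR = 0.9592

With n=150, ρ(Jacobi) = cos(π/151) = 0.9998.
√(1−ρ_J²) = |sin(π/151)| = 0.02080
Then 2/(1+√(1−ρ_J²)) = 2/(1+0.02080); ω* = 2/1.02080 = 1.9592.
Hence ρ(B_{ω*}) = 1.9592 − 1 = 0.9592.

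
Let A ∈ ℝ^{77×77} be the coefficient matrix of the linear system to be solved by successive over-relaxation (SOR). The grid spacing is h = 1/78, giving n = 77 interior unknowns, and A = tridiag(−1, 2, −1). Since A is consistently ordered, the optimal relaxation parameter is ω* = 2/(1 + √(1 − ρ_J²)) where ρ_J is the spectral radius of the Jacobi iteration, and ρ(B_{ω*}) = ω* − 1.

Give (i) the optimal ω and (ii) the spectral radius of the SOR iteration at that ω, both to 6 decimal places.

[ρ_J] n=77: ρ(B_J) = cos(π/(n+1)) = cos(π/78) = 0.999189.
root = sin(π/78) = 0.0402659  (since 1−cos² = sin²).
ω* = 2/(1 + 0.0402659) = 2/1.0402659 = 1.922585.
Hence ρ(B_{ω*}) = 1.922585 − 1 = 0.922585.

ω* = 1.922585, ρ_SOR = 0.922585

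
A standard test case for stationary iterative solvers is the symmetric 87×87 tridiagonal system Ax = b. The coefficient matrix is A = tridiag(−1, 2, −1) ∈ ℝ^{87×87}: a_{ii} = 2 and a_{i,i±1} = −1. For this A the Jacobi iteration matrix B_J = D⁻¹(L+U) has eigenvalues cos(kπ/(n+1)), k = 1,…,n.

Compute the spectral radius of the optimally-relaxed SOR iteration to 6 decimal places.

ρ_SOR = 0.931075

B_J for the 87×87 system has eigenvalues cos(kπ/88); ρ_J = cos(π/88) = 0.999363.
√(1 − cos²(π/88)) = sin(π/88) ≈ 0.0356923.
ω* = 2/(1 + 0.0356923) = 2/1.0356923 = 1.931075.
ρ(B_{ω*}) = ω*−1 = 0.931075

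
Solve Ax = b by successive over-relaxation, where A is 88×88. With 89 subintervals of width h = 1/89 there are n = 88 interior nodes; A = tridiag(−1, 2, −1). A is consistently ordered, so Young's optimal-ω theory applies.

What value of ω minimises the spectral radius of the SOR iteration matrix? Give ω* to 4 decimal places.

ω* = 1.9318

½·tridiag(1,0,1) at n=88: λ_k = cos(kπ/89); max |λ| at k=1 ⇒ ρ_J = cos(π/89) ≈ 0.9994.
√(1 − cos²(π/89)) = sin(π/89) ≈ 0.03529.
[ω*] 2 ÷ (1 + 0.03529) = 2 ÷ 1.03529 = 1.9318.
ρ_SOR = ω* − 1 ≈ 0.9318.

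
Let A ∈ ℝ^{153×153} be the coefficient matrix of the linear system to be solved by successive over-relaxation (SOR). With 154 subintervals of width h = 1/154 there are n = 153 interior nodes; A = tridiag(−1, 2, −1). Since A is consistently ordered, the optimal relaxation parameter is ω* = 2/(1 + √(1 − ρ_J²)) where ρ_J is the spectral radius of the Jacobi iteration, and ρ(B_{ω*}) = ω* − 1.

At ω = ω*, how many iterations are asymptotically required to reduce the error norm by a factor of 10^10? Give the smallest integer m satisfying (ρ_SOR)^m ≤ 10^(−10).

[ρ_J] n=153: ρ(B_J) = cos(π/(n+1)) = cos(π/154) = 0.9997919.
√(1−ρ_J²) = |sin(π/154)| = 0.0203985
ω* = 2/(1 + 0.0203985) = 2/1.0203985 = 1.9600186.
At ω = 1.9600186 every |λ(B_ω)| = ω−1, so ρ_SOR = 0.9600186.
(0.9600186)^m ≤ 10^{−10}  ⇒  m·ln(0.9600186) ≤ −10·ln10  ⇒  m ≥ 564.324  ⇒  m = 565

m = 565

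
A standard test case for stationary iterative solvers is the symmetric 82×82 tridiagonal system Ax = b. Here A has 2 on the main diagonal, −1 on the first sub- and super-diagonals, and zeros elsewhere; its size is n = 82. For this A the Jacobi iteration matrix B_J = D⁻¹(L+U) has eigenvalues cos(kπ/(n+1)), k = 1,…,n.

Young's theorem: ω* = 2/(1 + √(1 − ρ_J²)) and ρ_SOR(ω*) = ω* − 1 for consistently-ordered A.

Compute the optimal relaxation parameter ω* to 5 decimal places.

[ρ_J] n=82: ρ(B_J) = cos(π/(n+1)) = cos(π/83) = 0.99928.
√(1−ρ_J²) simplifies to sin(π/83) = 0.037841.
Young: ω* = 2/(1+√(1−ρ_J²)) = 2/(1+0.037841) = 2/1.037841 = 1.92708.
At ω = 1.92708 every |λ(B_ω)| = ω−1, so ρ_SOR = 0.92708.

ω* = 1.92708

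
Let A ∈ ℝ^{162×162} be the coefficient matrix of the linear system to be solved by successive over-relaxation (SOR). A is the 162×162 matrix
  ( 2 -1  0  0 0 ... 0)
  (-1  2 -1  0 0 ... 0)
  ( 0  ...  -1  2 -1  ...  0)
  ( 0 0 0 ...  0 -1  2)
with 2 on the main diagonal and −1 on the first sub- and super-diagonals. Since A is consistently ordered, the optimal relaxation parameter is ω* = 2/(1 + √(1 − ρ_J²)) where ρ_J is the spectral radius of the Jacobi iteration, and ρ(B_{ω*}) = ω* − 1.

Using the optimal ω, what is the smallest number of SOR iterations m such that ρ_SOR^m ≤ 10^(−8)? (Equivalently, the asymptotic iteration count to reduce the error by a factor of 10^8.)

m = 478

spectrum of D⁻¹(L+U) = {cos(kπ/163) : 1≤k≤162}; ρ_J = cos(π/163) = 0.9998143.
√(1 − cos²(π/163)) = sin(π/163) ≈ 0.0192724.
[ω*] 2 ÷ (1 + 0.0192724) = 2 ÷ 1.0192724 = 1.9621840.
and ρ(B_{ω*}) = 1.9621840 − 1 = 0.9621840.
(0.9621840)^m ≤ 10^{−8}  ⇒  m·ln(0.9621840) ≤ −8·ln10  ⇒  m ≥ 477.844  ⇒  m = 478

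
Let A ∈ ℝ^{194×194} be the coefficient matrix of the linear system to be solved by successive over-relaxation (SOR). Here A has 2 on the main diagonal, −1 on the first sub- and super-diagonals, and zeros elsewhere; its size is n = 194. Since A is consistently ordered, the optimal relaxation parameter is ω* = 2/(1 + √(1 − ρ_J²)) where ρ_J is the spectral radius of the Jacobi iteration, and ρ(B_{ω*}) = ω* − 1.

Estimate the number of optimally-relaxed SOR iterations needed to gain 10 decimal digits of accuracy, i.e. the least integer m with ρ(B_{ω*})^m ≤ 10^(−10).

With n=194, ρ(Jacobi) = cos(π/195) = 0.9998702.
1 − cos²(π/195) = sin²(π/195) ⇒ √(1−ρ_J²) = sin(π/195) = 0.0161100.
So ω* = 2/1.0161100 = 1.9682908 (Young).
Hence ρ(B_{ω*}) = 1.9682908 − 1 = 0.9682908.
ρ_SOR^m ≤ 10^(−10) ⇔ m ≥ 10·ln10/(−ln 0.9682908) = 23.0259/0.0322228 = 714.584; m = ⌈714.584⌉ = 715.

m = 715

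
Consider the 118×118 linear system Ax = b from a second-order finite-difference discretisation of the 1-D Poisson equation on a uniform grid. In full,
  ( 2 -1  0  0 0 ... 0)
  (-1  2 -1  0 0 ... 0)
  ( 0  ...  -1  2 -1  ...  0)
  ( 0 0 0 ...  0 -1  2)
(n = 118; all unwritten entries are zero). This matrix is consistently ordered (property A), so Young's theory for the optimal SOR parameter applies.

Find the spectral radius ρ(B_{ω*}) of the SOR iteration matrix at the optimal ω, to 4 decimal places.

spectrum of D⁻¹(L+U) = {cos(kπ/119) : 1≤k≤118}; ρ_J = cos(π/119) = 0.9997.
√(1−ρ_J²) = |sin(π/119)| = 0.02640
[ω*] 2 ÷ (1 + 0.02640) = 2 ÷ 1.02640 = 1.9486.
ρ_SOR = ω* − 1 = 1.9486 − 1 = 0.9486.

ρ_SOR = 0.9486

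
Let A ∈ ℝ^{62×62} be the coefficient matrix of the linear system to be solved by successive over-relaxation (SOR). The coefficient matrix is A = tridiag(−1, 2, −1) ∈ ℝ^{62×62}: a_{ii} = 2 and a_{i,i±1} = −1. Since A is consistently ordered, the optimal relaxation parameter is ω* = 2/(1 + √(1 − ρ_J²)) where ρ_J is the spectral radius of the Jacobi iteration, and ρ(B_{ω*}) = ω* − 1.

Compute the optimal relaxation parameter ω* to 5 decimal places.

ω* = 1.90504

½·tridiag(1,0,1) at n=62: λ_k = cos(kπ/63); max |λ| at k=1 ⇒ ρ_J = cos(π/63) ≈ 0.99876.
root = sin(π/63) = 0.049846  (since 1−cos² = sin²).
Young: ω* = 2/(1+√(1−ρ_J²)) = 2/(1+0.049846) = 2/1.049846 = 1.90504.
ρ_SOR = ω* − 1 = 1.90504 − 1 = 0.90504.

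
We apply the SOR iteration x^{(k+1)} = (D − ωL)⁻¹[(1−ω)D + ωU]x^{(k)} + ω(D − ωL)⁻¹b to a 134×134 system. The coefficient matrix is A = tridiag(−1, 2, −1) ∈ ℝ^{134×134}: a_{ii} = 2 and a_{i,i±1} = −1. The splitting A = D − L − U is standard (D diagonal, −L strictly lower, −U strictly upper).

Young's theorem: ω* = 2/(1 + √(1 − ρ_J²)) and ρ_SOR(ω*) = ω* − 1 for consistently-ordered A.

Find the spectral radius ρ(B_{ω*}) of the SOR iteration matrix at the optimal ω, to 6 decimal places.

n=134: λ(B_J) = 1 − λ(A)/2 = cos(kπ/135); k=1 gives ρ_J = 0.999729.
root = sin(π/135) = 0.0232690  (since 1−cos² = sin²).
ω* = 2/(1+0.0232690) = 1.954520
ρ(B_{ω*}) = ω*−1 = 0.954520

ρ_SOR = 0.954520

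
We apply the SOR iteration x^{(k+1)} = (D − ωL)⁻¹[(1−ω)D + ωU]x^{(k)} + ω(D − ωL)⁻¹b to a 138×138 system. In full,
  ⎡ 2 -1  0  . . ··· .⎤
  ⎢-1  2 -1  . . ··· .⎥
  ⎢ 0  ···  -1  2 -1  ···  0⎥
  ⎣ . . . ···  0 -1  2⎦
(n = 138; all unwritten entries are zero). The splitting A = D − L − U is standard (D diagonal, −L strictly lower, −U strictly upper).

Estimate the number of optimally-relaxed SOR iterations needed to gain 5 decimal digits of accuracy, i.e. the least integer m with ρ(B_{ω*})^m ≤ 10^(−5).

B_J for the 138×138 system has eigenvalues cos(kπ/139); ρ_J = cos(π/139) = 0.9997446.
√(1 − cos²(π/139)) = sin(π/139) ≈ 0.0225995.
So ω* = 2/1.0225995 = 1.9557999 (Young).
At ω = 1.9557999 every |λ(B_ω)| = ω−1, so ρ_SOR = 0.9557999.
(0.9557999)^m ≤ 10^{−5}  ⇒  m·ln(0.9557999) ≤ −5·ln10  ⇒  m ≥ 254.672  ⇒  m = 255

m = 255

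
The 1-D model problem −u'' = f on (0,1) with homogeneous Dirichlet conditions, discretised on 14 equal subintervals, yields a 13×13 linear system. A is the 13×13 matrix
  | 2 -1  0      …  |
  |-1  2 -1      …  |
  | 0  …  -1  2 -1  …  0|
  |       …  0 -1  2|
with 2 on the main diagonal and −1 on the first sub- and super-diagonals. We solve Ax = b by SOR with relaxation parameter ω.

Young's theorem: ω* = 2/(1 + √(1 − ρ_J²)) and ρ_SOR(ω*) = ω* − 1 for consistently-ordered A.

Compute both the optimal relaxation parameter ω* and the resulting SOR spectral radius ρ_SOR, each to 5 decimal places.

ρ_J = max_k |cos(kπ/14)| = cos(π/14) = 0.97493
√(1−ρ_J²) = |sin(π/14)| = 0.222521
So ω* = 2/1.222521 = 1.63596 (Young).
ρ(B_{ω*}) = ω*−1 = 0.63596

ω* = 1.63596, ρ_SOR = 0.63596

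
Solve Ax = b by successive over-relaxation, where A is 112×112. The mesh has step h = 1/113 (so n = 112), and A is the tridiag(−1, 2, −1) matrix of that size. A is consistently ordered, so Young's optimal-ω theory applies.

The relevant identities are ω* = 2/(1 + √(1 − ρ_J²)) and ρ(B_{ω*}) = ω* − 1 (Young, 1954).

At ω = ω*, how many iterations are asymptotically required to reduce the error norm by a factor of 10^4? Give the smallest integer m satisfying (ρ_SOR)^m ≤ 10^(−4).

ρ_J = max_k |cos(kπ/113)| = cos(π/113) = 0.9996136
1 − cos²(π/113) = sin²(π/113) ⇒ √(1−ρ_J²) = sin(π/113) = 0.0277981.
ω* = 2 / (1 + 0.0277981) = 2 / 1.0277981 ≈ 1.9459075.
ρ(B_{ω*}) = ω*−1 = 0.9459075
(0.9459075)^m ≤ 10^{−4}  ⇒  m·ln(0.9459075) ≤ −4·ln10  ⇒  m ≥ 165.622  ⇒  m = 166

m = 166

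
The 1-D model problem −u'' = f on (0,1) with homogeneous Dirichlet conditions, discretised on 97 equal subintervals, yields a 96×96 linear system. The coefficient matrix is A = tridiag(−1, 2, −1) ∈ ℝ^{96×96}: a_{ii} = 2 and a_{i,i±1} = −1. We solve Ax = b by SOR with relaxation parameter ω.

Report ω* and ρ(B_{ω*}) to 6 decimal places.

½·tridiag(1,0,1) at n=96: λ_k = cos(kπ/97); max |λ| at k=1 ⇒ ρ_J = cos(π/97) ≈ 0.999476.
√(1 − cos²(π/97)) = sin(π/97) ≈ 0.0323819.
Young: ω* = 2/(1+√(1−ρ_J²)) = 2/(1+0.0323819) = 2/1.0323819 = 1.937268.
ρ_SOR = ω* − 1 ≈ 0.937268.

ω* = 1.937268, ρ_SOR = 0.937268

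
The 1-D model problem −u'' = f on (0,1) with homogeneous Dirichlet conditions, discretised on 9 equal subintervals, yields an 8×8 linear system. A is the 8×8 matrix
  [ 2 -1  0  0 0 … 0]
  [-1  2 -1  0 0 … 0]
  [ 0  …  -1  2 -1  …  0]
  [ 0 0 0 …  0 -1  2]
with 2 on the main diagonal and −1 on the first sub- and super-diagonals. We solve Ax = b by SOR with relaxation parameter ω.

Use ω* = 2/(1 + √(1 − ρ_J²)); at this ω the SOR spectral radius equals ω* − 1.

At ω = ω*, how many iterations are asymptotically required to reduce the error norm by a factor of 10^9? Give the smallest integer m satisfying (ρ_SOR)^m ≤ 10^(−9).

m = 30

ρ_J = max_k |cos(kπ/9)| = cos(π/9) = 0.9396926
root = sin(π/9) = 0.3420201  (since 1−cos² = sin²).
ω* = 2 / (1 + 0.3420201) = 2 / 1.3420201 ≈ 1.4902906.
ρ(B_{ω*}) = ω*−1 = 0.4902906
ρ_SOR^m ≤ 10^(−9) ⇔ m ≥ 9·ln10/(−ln 0.4902906) = 20.7233/0.712757 = 29.075; m = ⌈29.075⌉ = 30.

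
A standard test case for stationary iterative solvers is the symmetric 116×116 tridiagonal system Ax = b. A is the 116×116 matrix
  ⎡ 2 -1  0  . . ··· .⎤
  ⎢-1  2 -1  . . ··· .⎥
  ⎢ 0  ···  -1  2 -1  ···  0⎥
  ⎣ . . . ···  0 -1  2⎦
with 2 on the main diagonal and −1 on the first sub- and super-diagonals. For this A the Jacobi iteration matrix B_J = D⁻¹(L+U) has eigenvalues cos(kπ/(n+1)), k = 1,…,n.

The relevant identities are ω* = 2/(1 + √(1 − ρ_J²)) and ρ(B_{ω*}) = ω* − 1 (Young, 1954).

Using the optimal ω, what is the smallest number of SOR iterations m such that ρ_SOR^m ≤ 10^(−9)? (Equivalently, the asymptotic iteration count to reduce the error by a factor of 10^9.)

m = 386

B_J for the 116×116 system has eigenvalues cos(kπ/117); ρ_J = cos(π/117) = 0.9996395.
√(1−ρ_J²) = |sin(π/117)| = 0.0268480
ω* = 2/(1 + 0.0268480) = 2/1.0268480 = 1.9477079.
ρ_SOR = ω* − 1 ≈ 0.9477079.
9·ln10 = 20.7233; −ln(0.9477079) = 0.0537089; m = ⌈20.7233/0.0537089⌉ = ⌈385.845⌉ = 386.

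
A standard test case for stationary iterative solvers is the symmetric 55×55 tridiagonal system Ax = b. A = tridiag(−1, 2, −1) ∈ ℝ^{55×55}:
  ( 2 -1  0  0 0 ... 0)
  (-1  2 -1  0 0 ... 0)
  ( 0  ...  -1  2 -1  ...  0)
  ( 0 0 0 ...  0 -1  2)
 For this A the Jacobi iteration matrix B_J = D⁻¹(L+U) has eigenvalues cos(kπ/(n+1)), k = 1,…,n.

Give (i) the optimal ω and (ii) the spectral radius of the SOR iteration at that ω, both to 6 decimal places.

½·tridiag(1,0,1) at n=55: λ_k = cos(kπ/56); max |λ| at k=1 ⇒ ρ_J = cos(π/56) ≈ 0.998427.
√(1−ρ_J²) = |sin(π/56)| = 0.0560704
Then 2/(1+√(1−ρ_J²)) = 2/(1+0.0560704); ω* = 2/1.0560704 = 1.893813.
and ρ(B_{ω*}) = 1.893813 − 1 = 0.893813.

ω* = 1.893813, ρ_SOR = 0.893813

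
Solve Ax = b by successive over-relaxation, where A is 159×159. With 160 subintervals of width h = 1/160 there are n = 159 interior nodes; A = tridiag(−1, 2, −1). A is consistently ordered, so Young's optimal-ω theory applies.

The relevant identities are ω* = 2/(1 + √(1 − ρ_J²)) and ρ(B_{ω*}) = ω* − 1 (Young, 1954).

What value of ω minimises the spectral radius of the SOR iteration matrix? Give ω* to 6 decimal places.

ω* = 1.961489

[ρ_J] n=159: ρ(B_J) = cos(π/(n+1)) = cos(π/160) = 0.999807.
root = sin(π/160) = 0.0196337  (since 1−cos² = sin²).
Young: ω* = 2/(1+√(1−ρ_J²)) = 2/(1+0.0196337) = 2/1.0196337 = 1.961489.
ρ_SOR = ω* − 1 = 1.961489 − 1 = 0.961489.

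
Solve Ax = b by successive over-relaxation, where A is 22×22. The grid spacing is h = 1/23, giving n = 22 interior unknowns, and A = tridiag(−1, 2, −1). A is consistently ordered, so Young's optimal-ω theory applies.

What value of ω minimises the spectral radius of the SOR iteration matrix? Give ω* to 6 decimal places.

n=22: λ(B_J) = 1 − λ(A)/2 = cos(kπ/23); k=1 gives ρ_J = 0.990686.
1 − cos²(π/23) = sin²(π/23) ⇒ √(1−ρ_J²) = sin(π/23) = 0.1361666.
Then 2/(1+√(1−ρ_J²)) = 2/(1+0.1361666); ω* = 2/1.1361666 = 1.760305.
ρ_SOR = ω* − 1 ≈ 0.760305.

ω* = 1.760305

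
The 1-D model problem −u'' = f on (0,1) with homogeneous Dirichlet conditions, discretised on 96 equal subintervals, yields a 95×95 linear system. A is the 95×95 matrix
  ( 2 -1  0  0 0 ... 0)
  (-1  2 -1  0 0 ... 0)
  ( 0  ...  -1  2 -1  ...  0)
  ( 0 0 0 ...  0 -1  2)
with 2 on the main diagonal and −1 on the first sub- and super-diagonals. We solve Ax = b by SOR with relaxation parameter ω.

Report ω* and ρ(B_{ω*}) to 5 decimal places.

ω* = 1.93664, ρ_SOR = 0.93664

With n=95, ρ(Jacobi) = cos(π/96) = 0.99946.
√(1−ρ_J²) simplifies to sin(π/96) = 0.032719.
ω* = 2 / (1 + 0.032719) = 2 / 1.032719 ≈ 1.93664.
ρ_SOR = ω* − 1 = 1.93664 − 1 = 0.93664.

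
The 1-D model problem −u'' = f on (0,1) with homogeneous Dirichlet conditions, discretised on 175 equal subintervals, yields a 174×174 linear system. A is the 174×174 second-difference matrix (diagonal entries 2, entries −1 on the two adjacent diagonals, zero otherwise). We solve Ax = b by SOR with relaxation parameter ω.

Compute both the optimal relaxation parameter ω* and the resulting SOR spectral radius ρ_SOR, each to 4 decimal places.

With n=174, ρ(Jacobi) = cos(π/175) = 0.9998.
1 − cos²(π/175) = sin²(π/175) ⇒ √(1−ρ_J²) = sin(π/175) = 0.01795.
So ω* = 2/1.01795 = 1.9647 (Young).
ρ(B_{ω*}) = ω*−1 = 0.9647

ω* = 1.9647, ρ_SOR = 0.9647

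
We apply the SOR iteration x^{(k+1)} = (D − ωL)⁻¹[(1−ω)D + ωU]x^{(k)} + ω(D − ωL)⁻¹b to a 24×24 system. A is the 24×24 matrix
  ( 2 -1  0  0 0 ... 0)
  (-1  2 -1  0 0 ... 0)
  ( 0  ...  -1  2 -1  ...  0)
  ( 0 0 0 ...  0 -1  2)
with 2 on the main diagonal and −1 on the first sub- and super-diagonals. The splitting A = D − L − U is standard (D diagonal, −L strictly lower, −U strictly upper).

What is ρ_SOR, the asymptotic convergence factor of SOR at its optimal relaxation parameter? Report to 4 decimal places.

ρ_J = max_k |cos(kπ/25)| = cos(π/25) = 0.9921
√(1−ρ_J²) = |sin(π/25)| = 0.12533
ω* = 2/(1 + 0.12533) = 2/1.12533 = 1.7773.
At ω = 1.7773 every |λ(B_ω)| = ω−1, so ρ_SOR = 0.7773.

ρ_SOR = 0.7773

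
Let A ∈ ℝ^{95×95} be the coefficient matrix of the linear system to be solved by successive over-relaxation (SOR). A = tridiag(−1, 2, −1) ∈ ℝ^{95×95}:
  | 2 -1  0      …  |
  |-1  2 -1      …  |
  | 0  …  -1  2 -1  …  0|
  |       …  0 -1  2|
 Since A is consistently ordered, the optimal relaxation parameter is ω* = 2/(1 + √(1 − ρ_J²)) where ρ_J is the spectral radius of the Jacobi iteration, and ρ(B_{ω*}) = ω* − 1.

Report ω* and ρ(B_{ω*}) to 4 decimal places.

n=95: λ(B_J) = 1 − λ(A)/2 = cos(kπ/96); k=1 gives ρ_J = 0.9995.
1 − cos²(π/96) = sin²(π/96) ⇒ √(1−ρ_J²) = sin(π/96) = 0.03272.
ω* = 2/(1 + 0.03272) = 2/1.03272 = 1.9366.
Hence ρ(B_{ω*}) = 1.9366 − 1 = 0.9366.

ω* = 1.9366, ρ_SOR = 0.9366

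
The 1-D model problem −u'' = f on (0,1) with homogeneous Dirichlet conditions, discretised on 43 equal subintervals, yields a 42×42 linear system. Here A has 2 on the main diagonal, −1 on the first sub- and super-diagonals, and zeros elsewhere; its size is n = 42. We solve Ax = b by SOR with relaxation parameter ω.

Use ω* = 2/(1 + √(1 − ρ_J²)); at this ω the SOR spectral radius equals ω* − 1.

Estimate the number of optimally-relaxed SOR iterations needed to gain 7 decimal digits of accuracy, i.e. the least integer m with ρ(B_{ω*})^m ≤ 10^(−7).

spectrum of D⁻¹(L+U) = {cos(kπ/43) : 1≤k≤42}; ρ_J = cos(π/43) = 0.9973323.
√(1−ρ_J²) simplifies to sin(π/43) = 0.0729953.
ω* = 2 / (1 + 0.0729953) = 2 / 1.0729953 ≈ 1.8639411.
ρ(B_{ω*}) = ω*−1 = 0.8639411
For 7 digits: m = 7·ln10 / (−ln 0.8639411) = 16.1181/0.146251 = 110.208; round up → m = 111.

m = 111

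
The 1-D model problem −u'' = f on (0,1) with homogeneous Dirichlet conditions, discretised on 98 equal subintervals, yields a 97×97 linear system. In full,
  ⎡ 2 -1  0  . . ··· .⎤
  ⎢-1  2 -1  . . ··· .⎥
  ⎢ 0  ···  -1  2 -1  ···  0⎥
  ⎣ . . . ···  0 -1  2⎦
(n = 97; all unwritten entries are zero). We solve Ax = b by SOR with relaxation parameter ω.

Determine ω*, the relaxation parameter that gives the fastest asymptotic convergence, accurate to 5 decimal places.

½·tridiag(1,0,1) at n=97: λ_k = cos(kπ/98); max |λ| at k=1 ⇒ ρ_J = cos(π/98) ≈ 0.99949.
√(1 − cos²(π/98)) = sin(π/98) ≈ 0.032052.
[ω*] 2 ÷ (1 + 0.032052) = 2 ÷ 1.032052 = 1.93789.
and ρ(B_{ω*}) = 1.93789 − 1 = 0.93789.

ω* = 1.93789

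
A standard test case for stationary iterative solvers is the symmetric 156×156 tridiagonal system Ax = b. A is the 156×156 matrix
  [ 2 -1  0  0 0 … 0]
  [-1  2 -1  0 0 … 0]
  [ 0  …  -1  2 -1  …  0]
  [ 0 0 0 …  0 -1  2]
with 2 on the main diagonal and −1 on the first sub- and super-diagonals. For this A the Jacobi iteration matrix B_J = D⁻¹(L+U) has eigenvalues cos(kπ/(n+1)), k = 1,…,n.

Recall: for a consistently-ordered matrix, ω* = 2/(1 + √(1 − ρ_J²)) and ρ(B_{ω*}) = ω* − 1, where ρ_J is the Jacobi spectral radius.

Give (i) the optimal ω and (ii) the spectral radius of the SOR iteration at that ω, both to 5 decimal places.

ω* = 1.96077, ρ_SOR = 0.96077

spectrum of D⁻¹(L+U) = {cos(kπ/157) : 1≤k≤156}; ρ_J = cos(π/157) = 0.99980.
√(1 − cos²(π/157)) = sin(π/157) ≈ 0.020009.
Young: ω* = 2/(1+√(1−ρ_J²)) = 2/(1+0.020009) = 2/1.020009 = 1.96077.
[ρ_SOR] ω* − 1 = 0.96077.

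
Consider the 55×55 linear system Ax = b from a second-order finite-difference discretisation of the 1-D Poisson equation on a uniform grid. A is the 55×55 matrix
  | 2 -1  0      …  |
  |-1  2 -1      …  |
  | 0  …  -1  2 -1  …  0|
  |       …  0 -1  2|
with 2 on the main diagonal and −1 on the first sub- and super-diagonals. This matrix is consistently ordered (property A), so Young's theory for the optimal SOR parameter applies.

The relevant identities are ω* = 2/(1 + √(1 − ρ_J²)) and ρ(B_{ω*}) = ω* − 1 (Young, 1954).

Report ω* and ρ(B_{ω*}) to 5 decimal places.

ω* = 1.89381, ρ_SOR = 0.89381

½·tridiag(1,0,1) at n=55: λ_k = cos(kπ/56); max |λ| at k=1 ⇒ ρ_J = cos(π/56) ≈ 0.99843.
1 − cos²(π/56) = sin²(π/56) ⇒ √(1−ρ_J²) = sin(π/56) = 0.056070.
ω* = 2 / (1 + 0.056070) = 2 / 1.056070 ≈ 1.89381.
Hence ρ(B_{ω*}) = 1.89381 − 1 = 0.89381.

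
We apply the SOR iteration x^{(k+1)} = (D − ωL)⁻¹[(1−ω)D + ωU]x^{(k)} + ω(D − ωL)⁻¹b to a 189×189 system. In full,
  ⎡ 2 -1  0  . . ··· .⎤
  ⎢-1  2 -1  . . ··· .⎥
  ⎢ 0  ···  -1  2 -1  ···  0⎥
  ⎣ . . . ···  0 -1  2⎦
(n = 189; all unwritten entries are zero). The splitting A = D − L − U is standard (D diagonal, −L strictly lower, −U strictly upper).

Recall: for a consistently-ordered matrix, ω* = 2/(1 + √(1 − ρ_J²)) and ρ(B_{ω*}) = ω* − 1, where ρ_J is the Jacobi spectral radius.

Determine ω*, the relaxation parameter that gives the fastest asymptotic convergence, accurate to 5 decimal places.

[ρ_J] n=189: ρ(B_J) = cos(π/(n+1)) = cos(π/190) = 0.99986.
√(1−ρ_J²) simplifies to sin(π/190) = 0.016534.
Then 2/(1+√(1−ρ_J²)) = 2/(1+0.016534); ω* = 2/1.016534 = 1.96747.
At ω = 1.96747 every |λ(B_ω)| = ω−1, so ρ_SOR = 0.96747.

ω* = 1.96747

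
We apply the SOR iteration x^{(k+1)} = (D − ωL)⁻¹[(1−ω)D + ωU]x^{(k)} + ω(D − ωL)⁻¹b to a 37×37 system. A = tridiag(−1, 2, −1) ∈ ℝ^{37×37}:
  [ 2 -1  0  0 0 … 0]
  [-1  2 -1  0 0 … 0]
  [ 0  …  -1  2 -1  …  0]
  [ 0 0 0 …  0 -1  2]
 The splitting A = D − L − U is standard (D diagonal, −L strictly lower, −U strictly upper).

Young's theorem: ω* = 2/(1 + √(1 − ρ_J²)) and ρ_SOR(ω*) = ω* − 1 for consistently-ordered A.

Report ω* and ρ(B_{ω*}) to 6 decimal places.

ρ_J = max_k |cos(kπ/38)| = cos(π/38) = 0.996584
root = sin(π/38) = 0.0825793  (since 1−cos² = sin²).
ω* = 2 / (1 + 0.0825793) = 2 / 1.0825793 ≈ 1.847440.
ρ(B_{ω*}) = ω*−1 = 0.847440

ω* = 1.847440, ρ_SOR = 0.847440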